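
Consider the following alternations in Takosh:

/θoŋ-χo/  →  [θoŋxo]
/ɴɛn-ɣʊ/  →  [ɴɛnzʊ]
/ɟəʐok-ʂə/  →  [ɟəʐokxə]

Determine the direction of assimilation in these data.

progressive

Comparing underlying and surface forms, /χ/ → [x] is the alternation; the neighbouring /ŋ/ is constant.
The change uvular → velar matches the place of the preceding /ŋ/, identifying this as place assimilation.
The other alternating forms pattern the same way: /ɣ/ → [z] after /n/ (velar → alveolar, matching alveolar); /ʂ/ → [x] after /k/ (retroflex → velar, matching velar) — only place changes, and always toward the preceding segment.
Since the segment that changes follows the conditioning segment, the assimilation is progressive.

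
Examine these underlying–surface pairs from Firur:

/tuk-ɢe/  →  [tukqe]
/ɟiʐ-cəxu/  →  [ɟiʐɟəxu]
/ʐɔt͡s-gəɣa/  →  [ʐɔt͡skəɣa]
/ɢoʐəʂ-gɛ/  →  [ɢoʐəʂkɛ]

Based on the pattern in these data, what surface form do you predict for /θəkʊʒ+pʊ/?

The data show progressive voicing assimilation: /ɢ/ → [q] after /k/; /c/ → [ɟ] after /ʐ/; /g/ → [k] after /t͡s/; /g/ → [k] after /ʂ/. In each pair only voicing changes, matching the preceding consonant, while place and manner stay constant.
/p/ is a voiceless bilabial stop. The preceding trigger /ʒ/ is voiced, so /p/ must become voiced as well.
The voiced bilabial stop is [b], so /p/ → [b].

[θəkʊʒbʊ]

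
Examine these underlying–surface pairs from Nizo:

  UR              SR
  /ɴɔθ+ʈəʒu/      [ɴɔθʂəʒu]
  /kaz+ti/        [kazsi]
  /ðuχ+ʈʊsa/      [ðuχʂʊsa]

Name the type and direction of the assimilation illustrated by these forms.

progressive manner assimilation

The segment that alternates is /ʈ/, which surfaces as [ʂ] when adjacent to /θ/.
The change stop → fricative matches the manner of the preceding /θ/, identifying this as manner assimilation.
Place and voice are unchanged, so the assimilation is partial, not total.
Checking the remaining alternations: /t/ → [s] after /z/ (stop → fricative, matching a fricative); /ʈ/ → [ʂ] after /χ/ (stop → fricative, matching a fricative) — only manner changes, and always toward the preceding segment.
Since the segment that changes follows the conditioning segment, the assimilation is progressive.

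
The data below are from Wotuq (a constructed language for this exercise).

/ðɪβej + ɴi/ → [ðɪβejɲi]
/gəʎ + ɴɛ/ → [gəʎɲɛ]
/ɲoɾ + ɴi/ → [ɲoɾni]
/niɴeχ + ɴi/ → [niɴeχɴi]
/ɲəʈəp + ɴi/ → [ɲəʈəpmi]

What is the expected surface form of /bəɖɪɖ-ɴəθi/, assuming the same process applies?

The data show progressive place assimilation: /ɴ/ → [ɲ] after /j/; /ɴ/ → [ɲ] after /ʎ/; /ɴ/ → [n] after /ɾ/; /ɴ/ → [m] after /p/. In each pair only place changes, matching the preceding consonant, while manner and voice stay constant.
No alternation appears in [niɴeχɴi]: there the adjacent consonants already agree in place (/ɴ/ and /χ/ are both uvular), so this form is consistent with the same rule.
The rule targets /ɴ/ (voiced uvular nasal), which sits after the trigger /ɖ/ (retroflex).
The voiced retroflex nasal is [ɳ], so /ɴ/ → [ɳ].

[bəɖɪɖɳəθi]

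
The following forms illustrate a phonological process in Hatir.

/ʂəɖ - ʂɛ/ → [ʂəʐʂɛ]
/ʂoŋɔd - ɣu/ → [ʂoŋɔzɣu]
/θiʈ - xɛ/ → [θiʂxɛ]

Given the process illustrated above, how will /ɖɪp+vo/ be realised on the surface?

[ɖɪɸvo]

The data show regressive manner assimilation: /ɖ/ → [ʐ] before /ʂ/; /d/ → [z] before /ɣ/; /ʈ/ → [ʂ] before /x/. In each pair only manner changes, matching the following consonant, while place and voice stay constant.
The rule targets /p/ (voiceless bilabial stop), which sits before the trigger /v/ (fricative).
The voiceless bilabial fricative is [ɸ], so /p/ → [ɸ].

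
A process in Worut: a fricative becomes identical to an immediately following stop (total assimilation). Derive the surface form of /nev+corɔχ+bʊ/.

/v/ is the segment targeted by the rule; it sits immediately before /c/, so it assimilates completely and surfaces as [c].
At the second juncture, /χ/ likewise becomes [b] adjacent to /b/.

[neccorɔbbʊ]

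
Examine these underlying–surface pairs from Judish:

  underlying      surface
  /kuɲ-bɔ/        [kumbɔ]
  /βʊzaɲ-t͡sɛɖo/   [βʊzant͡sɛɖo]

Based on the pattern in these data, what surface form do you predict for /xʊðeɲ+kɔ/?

The data show regressive place assimilation: /ɲ/ → [m] before /b/; /ɲ/ → [n] before /t͡s/. In each pair only place changes, matching the following consonant, while manner and voice stay constant.
/ɲ/ is a voiced palatal nasal. The following trigger /k/ is velar, so /ɲ/ must become velar as well.
A voiced velar nasal is [ŋ], so the surface segment is [ŋ].

[xʊðeŋkɔ]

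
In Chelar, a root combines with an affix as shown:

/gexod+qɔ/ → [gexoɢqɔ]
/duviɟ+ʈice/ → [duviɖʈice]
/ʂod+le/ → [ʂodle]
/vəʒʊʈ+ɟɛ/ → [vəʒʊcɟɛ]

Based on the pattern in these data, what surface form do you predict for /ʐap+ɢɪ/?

The data show regressive place assimilation: /d/ → [ɢ] before /q/; /ɟ/ → [ɖ] before /ʈ/; /ʈ/ → [c] before /ɟ/. In each pair only place changes, matching the following consonant, while manner and voice stay constant.
No alternation appears in [ʂodle]: there the adjacent consonants already agree in place (/d/ and /l/ are both alveolar), so this form is consistent with the same rule.
/p/ is a voiceless bilabial stop. The following trigger /ɢ/ is uvular, so /p/ must become uvular as well.
Changing only its place to uvular gives [q] — the voiceless uvular stop.

[ʐaqɢɪ]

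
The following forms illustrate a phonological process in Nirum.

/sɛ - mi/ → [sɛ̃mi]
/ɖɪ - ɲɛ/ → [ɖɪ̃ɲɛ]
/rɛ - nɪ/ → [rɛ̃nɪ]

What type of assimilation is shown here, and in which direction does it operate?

regressive nasality assimilation (vowel nasalisation)

The vowel /ɛ/ surfaces as nasalised [ɛ̃] next to the following nasal /m/ — it has acquired the [+nasal] feature of its neighbour.
Likewise in the remaining data: /ɪ/ → [ɪ̃] before /ɲ/; /ɛ/ → [ɛ̃] before /n/ — each time a vowel is nasalised next to a following nasal.
Because the conditioning nasal is to the right of the vowel that changes, the process is regressive (anticipatory).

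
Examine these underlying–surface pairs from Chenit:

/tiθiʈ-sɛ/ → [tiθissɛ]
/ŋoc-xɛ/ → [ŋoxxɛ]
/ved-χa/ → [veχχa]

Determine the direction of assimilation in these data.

regressive

Underlying /ʈ/ is realised as [s] next to /s/; /s/ itself does not change.
The output [s] is identical to the trigger /s/ — every feature (place, manner, voicing) has been copied — so this is total assimilation.
The remaining alternations confirm this: /c/ → [x] before /x/; /d/ → [χ] before /χ/ — in each case the output is a copy of the following consonant.
The trigger is the following segment, so the direction is regressive (anticipatory).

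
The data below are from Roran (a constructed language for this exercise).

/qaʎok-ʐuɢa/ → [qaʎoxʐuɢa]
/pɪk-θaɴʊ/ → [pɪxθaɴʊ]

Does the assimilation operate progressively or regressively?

Comparing underlying and surface forms, /k/ → [x] is the alternation; the neighbouring /ʐ/ is constant.
/k/ is a stop while /ʐ/ is a fricative; the output [x] is a fricative, matching the trigger — so the feature that spreads is manner.
The same holds elsewhere in the data: /k/ → [x] before /θ/ (stop → fricative, matching a fricative) — only manner changes, and always toward the following segment.
The trigger is the following segment, so the direction is regressive (anticipatory).

regressive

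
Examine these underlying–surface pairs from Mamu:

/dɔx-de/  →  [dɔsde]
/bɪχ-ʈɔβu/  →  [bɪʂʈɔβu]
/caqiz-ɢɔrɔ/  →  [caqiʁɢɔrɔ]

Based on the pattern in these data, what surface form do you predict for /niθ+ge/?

[nixge]

The data show regressive place assimilation: /x/ → [s] before /d/; /χ/ → [ʂ] before /ʈ/; /z/ → [ʁ] before /ɢ/. In each pair only place changes, matching the following consonant, while manner and voice stay constant.
/θ/ is a voiceless dental fricative. The following trigger /g/ is velar, so /θ/ must become velar as well.
Changing only its place to velar gives [x] — the voiceless velar fricative.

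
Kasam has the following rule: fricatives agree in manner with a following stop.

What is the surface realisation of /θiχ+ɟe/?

/χ/ is a voiceless uvular fricative. The following trigger /ɟ/ is a stop, so /χ/ must become a stop as well.
Changing only its manner to stop gives [q] — the voiceless uvular stop.

[θiqɟe]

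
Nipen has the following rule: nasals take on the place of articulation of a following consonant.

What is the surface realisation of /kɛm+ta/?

The rule targets /m/ (voiced bilabial nasal), which sits before the trigger /t/ (alveolar).
A voiced alveolar nasal is [n], so the surface segment is [n].

[kɛnta]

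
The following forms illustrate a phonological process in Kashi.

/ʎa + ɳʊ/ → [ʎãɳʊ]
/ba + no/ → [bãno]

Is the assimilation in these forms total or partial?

The vowel /a/ surfaces as nasalised [ã] next to the following nasal /ɳ/ — it has acquired the [+nasal] feature of its neighbour.
Likewise in the remaining data: /a/ → [ã] before /n/ — each time a vowel is nasalised next to a following nasal.

partial assimilation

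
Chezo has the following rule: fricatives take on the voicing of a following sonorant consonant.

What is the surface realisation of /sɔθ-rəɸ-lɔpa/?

[sɔðrəβlɔpa]

/θ/ is a voiceless dental fricative. The following trigger /r/ is voiced, so /θ/ must become voiced as well.
Changing only its voicing to voiced gives [ð] — the voiced dental fricative.
At the second juncture, /ɸ/ likewise becomes [β] adjacent to /l/.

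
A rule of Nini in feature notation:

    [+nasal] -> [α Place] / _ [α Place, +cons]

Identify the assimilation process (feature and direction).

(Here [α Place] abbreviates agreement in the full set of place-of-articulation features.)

The shared variable α links the value of the place features (abbreviated [Place]) on the target to the same value on the neighbouring segment, so place is the feature that assimilates.
The conditioning segment sits to the right of the focus bar, meaning the trigger follows the segment that changes — regressive assimilation.

regressive place assimilation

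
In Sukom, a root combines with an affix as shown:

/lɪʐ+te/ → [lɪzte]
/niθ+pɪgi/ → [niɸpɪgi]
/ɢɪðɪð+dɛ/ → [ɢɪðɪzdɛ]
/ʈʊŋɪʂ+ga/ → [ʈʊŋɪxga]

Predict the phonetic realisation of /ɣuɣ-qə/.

[ɣuʁqə]

The data show regressive place assimilation: /ʐ/ → [z] before /t/; /θ/ → [ɸ] before /p/; /ð/ → [z] before /d/; /ʂ/ → [x] before /g/. In each pair only place changes, matching the following consonant, while manner and voice stay constant.
/ɣ/ is a voiced velar fricative. The following trigger /q/ is uvular, so /ɣ/ must become uvular as well.
The voiced uvular fricative is [ʁ], so /ɣ/ → [ʁ].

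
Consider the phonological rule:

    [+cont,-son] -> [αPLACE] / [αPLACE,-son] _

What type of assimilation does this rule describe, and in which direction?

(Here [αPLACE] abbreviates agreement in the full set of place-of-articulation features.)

progressive place assimilation

The shared variable α links the value of the place features (abbreviated [PLACE]) on the target to the same value on the neighbouring segment, so place is the feature that assimilates.
Since the environment is written before the underscore, the trigger precedes the target; the direction is progressive.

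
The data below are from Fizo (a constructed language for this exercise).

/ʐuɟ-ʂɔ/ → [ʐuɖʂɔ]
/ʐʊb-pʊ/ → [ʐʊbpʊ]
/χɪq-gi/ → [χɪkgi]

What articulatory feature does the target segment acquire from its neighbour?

place

Underlying /ɟ/ is realised as [ɖ] next to /ʂ/; /ʂ/ itself does not change.
The change palatal → retroflex matches the place of the following /ʂ/, identifying this as place assimilation.
Checking the remaining alternation: /q/ → [k] before /g/ (uvular → velar, matching velar) — only place changes, and always toward the following segment.
No alternation appears in [ʐʊbpʊ]: there the adjacent consonants already agree in place (/b/ and /p/ are both bilabial), so this form is consistent with the same rule.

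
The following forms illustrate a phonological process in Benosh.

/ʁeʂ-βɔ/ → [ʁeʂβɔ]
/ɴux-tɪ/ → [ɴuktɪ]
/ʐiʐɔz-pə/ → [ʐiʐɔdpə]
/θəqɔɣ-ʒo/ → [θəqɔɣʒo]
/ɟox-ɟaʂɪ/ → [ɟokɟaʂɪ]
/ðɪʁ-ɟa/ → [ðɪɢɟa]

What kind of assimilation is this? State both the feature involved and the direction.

Underlying /x/ is realised as [k] next to /t/; /t/ itself does not change.
The change fricative → stop matches the manner of the following /t/, identifying this as manner assimilation.
Place and voice are unchanged, so the assimilation is partial, not total.
The other alternating forms pattern the same way: /z/ → [d] before /p/ (fricative → stop, matching a stop); /x/ → [k] before /ɟ/ (fricative → stop, matching a stop); /ʁ/ → [ɢ] before /ɟ/ (fricative → stop, matching a stop) — only manner changes, and always toward the following segment.
Nothing changes in [ʁeʂβɔ], [θəqɔɣʒo]: there the adjacent consonants already agree in manner (/ʂ/ and /β/ are both fricatives; /ɣ/ and /ʒ/ are both fricatives), so these forms are consistent with the same rule.
Since the segment that changes precedes the conditioning segment, the assimilation is regressive.

regressive manner assimilation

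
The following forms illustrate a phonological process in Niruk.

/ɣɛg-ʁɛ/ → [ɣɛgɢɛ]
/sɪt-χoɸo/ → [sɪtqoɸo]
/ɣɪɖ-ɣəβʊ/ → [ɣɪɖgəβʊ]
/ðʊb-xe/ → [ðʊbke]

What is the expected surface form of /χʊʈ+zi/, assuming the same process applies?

[χʊʈdi]

The data show progressive manner assimilation: /ʁ/ → [ɢ] after /g/; /χ/ → [q] after /t/; /ɣ/ → [g] after /ɖ/; /x/ → [k] after /b/. In each pair only manner changes, matching the preceding consonant, while place and voice stay constant.
/z/ is a voiced alveolar fricative. The preceding trigger /ʈ/ is a stop, so /z/ must become a stop as well.
Changing only its manner to stop gives [d] — the voiced alveolar stop.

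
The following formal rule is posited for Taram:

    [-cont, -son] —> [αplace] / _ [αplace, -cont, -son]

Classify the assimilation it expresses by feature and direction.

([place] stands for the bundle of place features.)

The rule copies the place features (abbreviated [place]) from the environment onto the target, so the assimilating feature is place.
Since the environment is written after the underscore, the trigger follows the target; the direction is regressive.

regressive place assimilation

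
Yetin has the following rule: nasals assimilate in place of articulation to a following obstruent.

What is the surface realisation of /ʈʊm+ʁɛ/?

/m/ is a voiced bilabial nasal. The following trigger /ʁ/ is uvular, so /m/ must become uvular as well.
Changing only its place to uvular gives [ɴ] — the voiced uvular nasal.

[ʈʊɴʁɛ]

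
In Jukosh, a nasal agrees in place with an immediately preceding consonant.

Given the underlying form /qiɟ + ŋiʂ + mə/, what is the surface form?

The rule targets /ŋ/ (voiced velar nasal), which sits after the trigger /ɟ/ (palatal).
A voiced palatal nasal is [ɲ], so the surface segment is [ɲ].
The same rule applies at the second boundary: /m/ → [ɳ] next to /ʂ/.

[qiɟɲiʂɳə]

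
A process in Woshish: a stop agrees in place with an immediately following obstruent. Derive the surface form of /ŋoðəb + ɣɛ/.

[ŋoðəgɣɛ]

The rule targets /b/ (voiced bilabial stop), which sits before the trigger /ɣ/ (velar).
The voiced velar stop is [g], so /b/ → [g].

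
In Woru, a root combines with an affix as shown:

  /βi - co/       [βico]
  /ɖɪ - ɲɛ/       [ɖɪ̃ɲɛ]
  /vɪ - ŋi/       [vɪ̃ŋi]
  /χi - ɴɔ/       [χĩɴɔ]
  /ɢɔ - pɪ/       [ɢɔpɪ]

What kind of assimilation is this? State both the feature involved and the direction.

regressive nasality assimilation (vowel nasalisation)

The vowel /ɪ/ surfaces as nasalised [ɪ̃] next to the following nasal /ɲ/ — it has acquired the [+nasal] feature of its neighbour.
The other forms show the same pattern: /ɪ/ → [ɪ̃] before /ŋ/; /i/ → [ĩ] before /ɴ/ — each time a vowel is nasalised next to a following nasal.
No change occurs in [βico], [ɢɔpɪ] because the vowel at the boundary is adjacent to an oral consonant, not a nasal (/i/ next to /c/; /ɔ/ next to /p/).
Because the conditioning nasal is to the right of the vowel that changes, the process is regressive (anticipatory).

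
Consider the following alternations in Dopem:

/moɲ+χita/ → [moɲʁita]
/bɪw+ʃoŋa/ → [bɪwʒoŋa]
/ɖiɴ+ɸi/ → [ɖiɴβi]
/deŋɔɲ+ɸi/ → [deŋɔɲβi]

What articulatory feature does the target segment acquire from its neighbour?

The segment that alternates is /χ/, which surfaces as [ʁ] when adjacent to /ɲ/.
The change voiceless → voiced matches the voicing of the preceding /ɲ/, identifying this as voicing assimilation.
Checking the remaining alternations: /ʃ/ → [ʒ] after /w/ (voiceless → voiced, matching voiced); /ɸ/ → [β] after /ɴ/ (voiceless → voiced, matching voiced); /ɸ/ → [β] after /ɲ/ (voiceless → voiced, matching voiced) — only voicing changes, and always toward the preceding segment.

voicing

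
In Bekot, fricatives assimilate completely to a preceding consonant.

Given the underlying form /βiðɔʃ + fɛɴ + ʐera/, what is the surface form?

[βiðɔʃʃɛɴɴera]

/f/ is the segment targeted by the rule; it sits immediately after /ʃ/, so it assimilates completely and surfaces as [ʃ].
At the second juncture, /ʐ/ likewise becomes [ɴ] adjacent to /ɴ/.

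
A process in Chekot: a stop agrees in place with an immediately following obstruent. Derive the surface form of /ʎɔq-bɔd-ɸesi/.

[ʎɔpbɔbɸesi]

The rule targets /q/ (voiceless uvular stop), which sits before the trigger /b/ (bilabial).
Changing only its place to bilabial gives [p] — the voiceless bilabial stop.
At the second juncture, /d/ likewise becomes [b] adjacent to /ɸ/.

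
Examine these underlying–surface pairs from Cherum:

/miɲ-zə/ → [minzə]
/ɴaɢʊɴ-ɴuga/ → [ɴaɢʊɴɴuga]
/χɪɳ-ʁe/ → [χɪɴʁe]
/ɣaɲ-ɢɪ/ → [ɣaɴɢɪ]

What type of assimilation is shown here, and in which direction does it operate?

regressive place assimilation

Underlying /ɲ/ is realised as [n] next to /z/; /z/ itself does not change.
The change palatal → alveolar matches the place of the following /z/, identifying this as place assimilation.
Manner and voice are unchanged, so the assimilation is partial, not total.
Checking the remaining alternations: /ɳ/ → [ɴ] before /ʁ/ (retroflex → uvular, matching uvular); /ɲ/ → [ɴ] before /ɢ/ (palatal → uvular, matching uvular) — only place changes, and always toward the following segment.
Nothing changes in [ɴaɢʊɴɴuga]: there the adjacent consonants already agree in place (/ɴ/ and /ɴ/ are both uvular), so this form is consistent with the same rule.
Since the segment that changes precedes the conditioning segment, the assimilation is regressive.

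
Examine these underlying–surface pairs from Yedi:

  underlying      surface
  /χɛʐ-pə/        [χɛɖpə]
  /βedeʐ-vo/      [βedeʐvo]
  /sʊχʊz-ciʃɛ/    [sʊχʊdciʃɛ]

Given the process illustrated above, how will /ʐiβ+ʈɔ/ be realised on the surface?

[ʐibʈɔ]

The data show regressive manner assimilation: /ʐ/ → [ɖ] before /p/; /z/ → [d] before /c/. In each pair only manner changes, matching the following consonant, while place and voice stay constant.
Nothing changes in [βedeʐvo]: there the adjacent consonants already agree in manner (/ʐ/ and /v/ are both fricatives), so this form is consistent with the same rule.
/β/ is a voiced bilabial fricative. The following trigger /ʈ/ is a stop, so /β/ must become a stop as well.
Changing only its manner to stop gives [b] — the voiced bilabial stop.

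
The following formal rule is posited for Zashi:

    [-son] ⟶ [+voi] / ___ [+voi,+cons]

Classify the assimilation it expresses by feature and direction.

The target ([-son], obstruents) acquires [+voi] next to a voiced consonant ([+voi,+cons]) — it takes on the voicing of its neighbour, so the feature that spreads is voicing.
The conditioning segment sits to the right of the focus bar, meaning the trigger follows the segment that changes — regressive assimilation.

regressive voicing assimilation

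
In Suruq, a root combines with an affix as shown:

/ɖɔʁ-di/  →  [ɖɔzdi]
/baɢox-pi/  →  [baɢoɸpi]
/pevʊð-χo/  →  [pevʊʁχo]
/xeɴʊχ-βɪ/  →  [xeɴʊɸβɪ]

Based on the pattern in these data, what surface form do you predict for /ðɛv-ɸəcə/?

The data show regressive place assimilation: /ʁ/ → [z] before /d/; /x/ → [ɸ] before /p/; /ð/ → [ʁ] before /χ/; /χ/ → [ɸ] before /β/. In each pair only place changes, matching the following consonant, while manner and voice stay constant.
/v/ is a voiced labiodental fricative. The following trigger /ɸ/ is bilabial, so /v/ must become bilabial as well.
Changing only its place to bilabial gives [β] — the voiced bilabial fricative.

[ðɛβɸəcə]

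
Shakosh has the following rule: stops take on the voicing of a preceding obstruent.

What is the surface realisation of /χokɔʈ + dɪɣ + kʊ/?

[χokɔʈtɪɣgʊ]

/d/ is a voiced alveolar stop. The preceding trigger /ʈ/ is voiceless, so /d/ must become voiceless as well.
The voiceless alveolar stop is [t], so /d/ → [t].
The same rule applies at the second boundary: /k/ → [g] next to /ɣ/.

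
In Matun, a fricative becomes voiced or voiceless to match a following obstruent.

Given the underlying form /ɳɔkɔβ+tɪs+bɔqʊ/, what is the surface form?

[ɳɔkɔɸtɪzbɔqʊ]

/β/ is a voiced bilabial fricative. The following trigger /t/ is voiceless, so /β/ must become voiceless as well.
Changing only its voicing to voiceless gives [ɸ] — the voiceless bilabial fricative.
At the second juncture, /s/ likewise becomes [z] adjacent to /b/.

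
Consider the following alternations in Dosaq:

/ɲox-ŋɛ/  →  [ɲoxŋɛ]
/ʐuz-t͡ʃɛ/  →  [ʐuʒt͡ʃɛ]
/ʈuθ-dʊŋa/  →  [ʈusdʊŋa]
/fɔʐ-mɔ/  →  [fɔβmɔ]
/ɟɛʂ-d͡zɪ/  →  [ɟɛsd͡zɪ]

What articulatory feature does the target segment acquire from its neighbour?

Comparing underlying and surface forms, /z/ → [ʒ] is the alternation; the neighbouring /t͡ʃ/ is constant.
/z/ is alveolar while /t͡ʃ/ is postalveolar; the output [ʒ] is postalveolar, matching the trigger — so the feature that spreads is place.
The same holds elsewhere in the data: /θ/ → [s] before /d/ (dental → alveolar, matching alveolar); /ʐ/ → [β] before /m/ (retroflex → bilabial, matching bilabial); /ʂ/ → [s] before /d͡z/ (retroflex → alveolar, matching alveolar) — only place changes, and always toward the following segment.
No alternation appears in [ɲoxŋɛ]: there the adjacent consonants already agree in place (/x/ and /ŋ/ are both velar), so this form is consistent with the same rule.

place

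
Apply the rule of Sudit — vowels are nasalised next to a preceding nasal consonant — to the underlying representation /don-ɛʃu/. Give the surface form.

The vowel /ɛ/ is adjacent to the preceding nasal /n/, so it acquires [+nasal] and surfaces as [ɛ̃].

[donɛ̃ʃu]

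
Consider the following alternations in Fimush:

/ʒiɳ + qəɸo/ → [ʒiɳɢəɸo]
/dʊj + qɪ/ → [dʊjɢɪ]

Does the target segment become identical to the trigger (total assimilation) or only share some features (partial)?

partial assimilation

Comparing underlying and surface forms, /q/ → [ɢ] is the alternation; the neighbouring /ɳ/ is constant.
The change voiceless → voiced matches the voicing of the preceding /ɳ/, identifying this as voicing assimilation.
Place and manner are unchanged, so the assimilation is partial, not total.
The other alternating form patterns the same way: /q/ → [ɢ] after /j/ (voiceless → voiced, matching voiced) — only voicing changes, and always toward the preceding segment.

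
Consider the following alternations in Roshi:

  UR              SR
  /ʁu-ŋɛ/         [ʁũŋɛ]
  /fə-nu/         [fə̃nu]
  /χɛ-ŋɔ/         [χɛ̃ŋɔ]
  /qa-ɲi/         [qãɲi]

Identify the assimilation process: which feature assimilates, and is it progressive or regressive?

The vowel /u/ surfaces as nasalised [ũ] next to the following nasal /ŋ/ — it has acquired the [+nasal] feature of its neighbour.
Likewise in the remaining data: /ə/ → [ə̃] before /n/; /ɛ/ → [ɛ̃] before /ŋ/; /a/ → [ã] before /ɲ/ — each time a vowel is nasalised next to a following nasal.
Because the conditioning nasal is to the right of the vowel that changes, the process is regressive (anticipatory).

regressive nasality assimilation (vowel nasalisation)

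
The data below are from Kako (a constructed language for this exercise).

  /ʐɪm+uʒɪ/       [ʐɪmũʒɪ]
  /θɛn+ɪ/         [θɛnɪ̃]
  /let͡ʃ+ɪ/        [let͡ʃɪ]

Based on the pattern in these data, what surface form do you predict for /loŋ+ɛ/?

[loŋɛ̃]

The data show progressive nasality assimilation (vowel nasalisation): /u/ → [ũ] after /m/; /ɪ/ → [ɪ̃] after /n/ — a vowel is nasalised by an immediately preceding nasal consonant.
No change occurs in [let͡ʃɪ] because the vowel at the boundary is adjacent to an oral consonant, not a nasal (/ɪ/ next to /t͡ʃ/).
The vowel /ɛ/ is adjacent to the preceding nasal /ŋ/, so it acquires [+nasal] and surfaces as [ɛ̃].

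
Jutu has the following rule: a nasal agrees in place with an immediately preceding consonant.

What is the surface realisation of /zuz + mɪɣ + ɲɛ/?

/m/ is a voiced bilabial nasal. The preceding trigger /z/ is alveolar, so /m/ must become alveolar as well.
A voiced alveolar nasal is [n], so the surface segment is [n].
The same rule applies at the second boundary: /ɲ/ → [ŋ] next to /ɣ/.

[zuznɪɣŋɛ]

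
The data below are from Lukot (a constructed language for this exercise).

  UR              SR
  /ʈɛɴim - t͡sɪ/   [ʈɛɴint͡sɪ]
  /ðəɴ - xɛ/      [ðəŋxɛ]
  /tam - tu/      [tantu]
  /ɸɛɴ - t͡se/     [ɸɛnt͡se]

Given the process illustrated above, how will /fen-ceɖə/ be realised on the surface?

The data show regressive place assimilation: /m/ → [n] before /t͡s/; /ɴ/ → [ŋ] before /x/; /m/ → [n] before /t/; /ɴ/ → [n] before /t͡s/. In each pair only place changes, matching the following consonant, while manner and voice stay constant.
/n/ is a voiced alveolar nasal. The following trigger /c/ is palatal, so /n/ must become palatal as well.
The voiced palatal nasal is [ɲ], so /n/ → [ɲ].

[feɲceɖə]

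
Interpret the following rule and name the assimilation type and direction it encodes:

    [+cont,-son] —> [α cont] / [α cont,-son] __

progressive manner assimilation

The shared variable α links the value of [cont] on the target to that of the neighbouring obstruent. [cont] distinguishes stops from fricatives — a manner-of-articulation feature — so this is manner assimilation.
Since the environment is written before the underscore, the trigger precedes the target; the direction is progressive.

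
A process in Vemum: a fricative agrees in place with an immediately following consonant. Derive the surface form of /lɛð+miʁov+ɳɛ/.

/ð/ is a voiced dental fricative. The following trigger /m/ is bilabial, so /ð/ must become bilabial as well.
A voiced bilabial fricative is [β], so the surface segment is [β].
At the second juncture, /v/ likewise becomes [ʐ] adjacent to /ɳ/.

[lɛβmiʁoʐɳɛ]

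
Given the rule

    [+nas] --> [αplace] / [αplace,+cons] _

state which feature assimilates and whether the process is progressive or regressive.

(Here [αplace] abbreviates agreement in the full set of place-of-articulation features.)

progressive place assimilation

The rule copies the place features (abbreviated [place]) from the environment onto the target, so the assimilating feature is place.
The conditioning segment sits to the left of the focus bar, meaning the trigger precedes the segment that changes — progressive assimilation.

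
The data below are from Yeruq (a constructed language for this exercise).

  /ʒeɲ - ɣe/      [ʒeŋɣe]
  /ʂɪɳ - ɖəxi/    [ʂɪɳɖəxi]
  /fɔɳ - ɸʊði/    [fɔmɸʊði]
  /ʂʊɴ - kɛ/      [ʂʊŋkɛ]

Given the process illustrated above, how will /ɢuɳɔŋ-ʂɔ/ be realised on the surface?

[ɢuɳɔɳʂɔ]

The data show regressive place assimilation: /ɲ/ → [ŋ] before /ɣ/; /ɳ/ → [m] before /ɸ/; /ɴ/ → [ŋ] before /k/. In each pair only place changes, matching the following consonant, while manner and voice stay constant.
No alternation appears in [ʂɪɳɖəxi]: there the adjacent consonants already agree in place (/ɳ/ and /ɖ/ are both retroflex), so this form is consistent with the same rule.
The rule targets /ŋ/ (voiced velar nasal), which sits before the trigger /ʂ/ (retroflex).
The voiced retroflex nasal is [ɳ], so /ŋ/ → [ɳ].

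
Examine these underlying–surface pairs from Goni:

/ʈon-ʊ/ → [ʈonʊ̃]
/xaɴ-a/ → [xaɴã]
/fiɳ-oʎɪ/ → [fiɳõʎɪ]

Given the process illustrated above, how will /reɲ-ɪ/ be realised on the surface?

The data show progressive nasality assimilation (vowel nasalisation): /ʊ/ → [ʊ̃] after /n/; /a/ → [ã] after /ɴ/; /o/ → [õ] after /ɳ/ — a vowel is nasalised by an immediately preceding nasal consonant.
/ɪ/ sits next to the nasal /ɲ/ and is therefore nasalised to [ɪ̃].

[reɲɪ̃]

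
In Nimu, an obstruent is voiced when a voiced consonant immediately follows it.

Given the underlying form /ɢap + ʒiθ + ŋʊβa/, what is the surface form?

/p/ is a voiceless bilabial stop. The following trigger /ʒ/ is voiced, so /p/ must become voiced as well.
A voiced bilabial stop is [b], so the surface segment is [b].
The same rule applies at the second boundary: /θ/ → [ð] next to /ŋ/.

[ɢabʒiðŋʊβa]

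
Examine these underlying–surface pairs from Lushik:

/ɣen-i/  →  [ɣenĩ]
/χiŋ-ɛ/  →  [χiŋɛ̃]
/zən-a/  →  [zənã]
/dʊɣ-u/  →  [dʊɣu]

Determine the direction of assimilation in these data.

progressive

The vowel /i/ surfaces as nasalised [ĩ] next to the preceding nasal /n/ — it has acquired the [+nasal] feature of its neighbour.
The other forms show the same pattern: /ɛ/ → [ɛ̃] after /ŋ/; /a/ → [ã] after /n/ — each time a vowel is nasalised next to a preceding nasal.
No change occurs in [dʊɣu] because the vowel at the boundary is adjacent to an oral consonant, not a nasal (/u/ next to /ɣ/).
Because the conditioning nasal is to the left of the vowel that changes, the process is progressive (perseverative).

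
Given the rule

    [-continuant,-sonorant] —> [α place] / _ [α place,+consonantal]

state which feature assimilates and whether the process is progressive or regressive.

The rule copies the place features (abbreviated [place]) from the environment onto the target, so the assimilating feature is place.
The conditioning segment sits to the right of the focus bar, meaning the trigger follows the segment that changes — regressive assimilation.

regressive place assimilation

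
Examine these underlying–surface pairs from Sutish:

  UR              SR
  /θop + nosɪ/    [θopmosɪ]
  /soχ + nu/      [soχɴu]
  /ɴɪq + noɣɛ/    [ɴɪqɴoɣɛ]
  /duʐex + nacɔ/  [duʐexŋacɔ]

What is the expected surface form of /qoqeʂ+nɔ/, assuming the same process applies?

The data show progressive place assimilation: /n/ → [m] after /p/; /n/ → [ɴ] after /χ/; /n/ → [ɴ] after /q/; /n/ → [ŋ] after /x/. In each pair only place changes, matching the preceding consonant, while manner and voice stay constant.
The rule targets /n/ (voiced alveolar nasal), which sits after the trigger /ʂ/ (retroflex).
The voiced retroflex nasal is [ɳ], so /n/ → [ɳ].

[qoqeʂɳɔ]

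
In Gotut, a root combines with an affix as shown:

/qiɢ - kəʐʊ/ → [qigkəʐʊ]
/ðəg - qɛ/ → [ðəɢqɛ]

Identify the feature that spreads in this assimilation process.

Comparing underlying and surface forms, /ɢ/ → [g] is the alternation; the neighbouring /k/ is constant.
The change uvular → velar matches the place of the following /k/, identifying this as place assimilation.
Checking the remaining alternation: /g/ → [ɢ] before /q/ (velar → uvular, matching uvular) — only place changes, and always toward the following segment.

place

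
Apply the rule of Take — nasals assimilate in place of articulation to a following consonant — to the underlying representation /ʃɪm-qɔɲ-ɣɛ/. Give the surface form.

[ʃɪɴqɔŋɣɛ]

The rule targets /m/ (voiced bilabial nasal), which sits before the trigger /q/ (uvular).
Changing only its place to uvular gives [ɴ] — the voiced uvular nasal.
The same rule applies at the second boundary: /ɲ/ → [ŋ] next to /ɣ/.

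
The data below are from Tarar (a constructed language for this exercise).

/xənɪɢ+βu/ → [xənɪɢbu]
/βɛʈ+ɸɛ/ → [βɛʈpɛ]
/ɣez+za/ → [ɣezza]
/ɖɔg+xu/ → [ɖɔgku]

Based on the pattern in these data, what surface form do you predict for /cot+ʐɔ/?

The data show progressive manner assimilation: /β/ → [b] after /ɢ/; /ɸ/ → [p] after /ʈ/; /x/ → [k] after /g/. In each pair only manner changes, matching the preceding consonant, while place and voice stay constant.
Nothing changes in [ɣezza]: there the adjacent consonants already agree in manner (/z/ and /z/ are both fricatives), so this form is consistent with the same rule.
The rule targets /ʐ/ (voiced retroflex fricative), which sits after the trigger /t/ (stop).
The voiced retroflex stop is [ɖ], so /ʐ/ → [ɖ].

[cotɖɔ]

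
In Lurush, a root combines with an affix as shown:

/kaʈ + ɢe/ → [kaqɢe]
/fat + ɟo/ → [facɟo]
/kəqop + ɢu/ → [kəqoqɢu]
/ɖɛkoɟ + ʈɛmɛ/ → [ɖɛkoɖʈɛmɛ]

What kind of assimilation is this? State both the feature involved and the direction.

regressive place assimilation

Underlying /ʈ/ is realised as [q] next to /ɢ/; /ɢ/ itself does not change.
The change retroflex → uvular matches the place of the following /ɢ/, identifying this as place assimilation.
Manner and voice are unchanged, so the assimilation is partial, not total.
The same holds elsewhere in the data: /t/ → [c] before /ɟ/ (alveolar → palatal, matching palatal); /p/ → [q] before /ɢ/ (bilabial → uvular, matching uvular); /ɟ/ → [ɖ] before /ʈ/ (palatal → retroflex, matching retroflex) — only place changes, and always toward the following segment.
The trigger is the following segment, so the direction is regressive (anticipatory).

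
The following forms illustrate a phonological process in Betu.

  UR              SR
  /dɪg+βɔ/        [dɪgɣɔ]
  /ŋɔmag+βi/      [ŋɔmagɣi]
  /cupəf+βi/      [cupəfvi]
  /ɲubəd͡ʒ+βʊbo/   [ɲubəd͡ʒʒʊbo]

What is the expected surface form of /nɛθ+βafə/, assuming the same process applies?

The data show progressive place assimilation: /β/ → [ɣ] after /g/; /β/ → [v] after /f/; /β/ → [ʒ] after /d͡ʒ/. In each pair only place changes, matching the preceding consonant, while manner and voice stay constant.
/β/ is a voiced bilabial fricative. The preceding trigger /θ/ is dental, so /β/ must become dental as well.
The voiced dental fricative is [ð], so /β/ → [ð].

[nɛθðafə]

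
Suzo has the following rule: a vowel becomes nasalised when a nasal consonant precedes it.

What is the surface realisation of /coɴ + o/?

The vowel /o/ is adjacent to the preceding nasal /ɴ/, so it acquires [+nasal] and surfaces as [õ].

[coɴõ]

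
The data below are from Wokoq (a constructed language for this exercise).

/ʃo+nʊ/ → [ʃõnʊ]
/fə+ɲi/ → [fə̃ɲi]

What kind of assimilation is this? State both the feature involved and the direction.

regressive nasality assimilation (vowel nasalisation)

The vowel /o/ surfaces as nasalised [õ] next to the following nasal /n/ — it has acquired the [+nasal] feature of its neighbour.
The other form shows the same pattern: /ə/ → [ə̃] before /ɲ/ — each time a vowel is nasalised next to a following nasal.
Because the conditioning nasal is to the right of the vowel that changes, the process is regressive (anticipatory).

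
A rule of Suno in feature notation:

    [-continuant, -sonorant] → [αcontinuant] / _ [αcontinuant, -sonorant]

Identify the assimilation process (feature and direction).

The shared variable α links the value of [continuant] on the target to that of the neighbouring obstruent. [continuant] distinguishes stops from fricatives — a manner-of-articulation feature — so this is manner assimilation.
Since the environment is written after the underscore, the trigger follows the target; the direction is regressive.

regressive manner assimilation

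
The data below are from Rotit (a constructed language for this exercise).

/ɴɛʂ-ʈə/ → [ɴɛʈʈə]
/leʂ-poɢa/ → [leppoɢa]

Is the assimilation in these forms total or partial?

Underlying /ʂ/ is realised as [p] next to /p/; /p/ itself does not change.
The output [p] is identical to the trigger /p/ — every feature (place, manner, voicing) has been copied — so this is total assimilation.
The remaining alternation confirms this: /ʂ/ → [ʈ] before /ʈ/ — in each case the output is a copy of the following consonant.

total assimilation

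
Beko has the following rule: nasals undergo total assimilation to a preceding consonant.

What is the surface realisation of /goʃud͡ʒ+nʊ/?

/n/ is the segment targeted by the rule; it sits immediately after /d͡ʒ/, so it assimilates completely and surfaces as [d͡ʒ].

[goʃud͡ʒd͡ʒʊ]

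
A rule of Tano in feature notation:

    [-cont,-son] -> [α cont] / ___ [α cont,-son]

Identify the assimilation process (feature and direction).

regressive manner assimilation

The rule copies [cont] (continuancy) from the environment onto the target stops; since [±cont] encodes the stop/fricative manner contrast, the assimilating dimension is manner.
The conditioning segment sits to the right of the focus bar, meaning the trigger follows the segment that changes — regressive assimilation.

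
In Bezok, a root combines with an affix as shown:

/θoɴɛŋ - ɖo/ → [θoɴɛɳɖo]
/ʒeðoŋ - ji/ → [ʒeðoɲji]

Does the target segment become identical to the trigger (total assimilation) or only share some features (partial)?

Comparing underlying and surface forms, /ŋ/ → [ɳ] is the alternation; the neighbouring /ɖ/ is constant.
/ŋ/ is velar while /ɖ/ is retroflex; the output [ɳ] is retroflex, matching the trigger — so the feature that spreads is place.
Manner and voice are unchanged, so the assimilation is partial, not total.
The same holds elsewhere in the data: /ŋ/ → [ɲ] before /j/ (velar → palatal, matching palatal) — only place changes, and always toward the following segment.

partial assimilation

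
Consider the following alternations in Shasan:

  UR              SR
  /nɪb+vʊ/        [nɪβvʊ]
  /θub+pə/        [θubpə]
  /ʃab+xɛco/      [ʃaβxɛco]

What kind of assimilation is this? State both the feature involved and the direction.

Underlying /b/ is realised as [β] next to /v/; /v/ itself does not change.
The change stop → fricative matches the manner of the following /v/, identifying this as manner assimilation.
Place and voice are unchanged, so the assimilation is partial, not total.
The same holds elsewhere in the data: /b/ → [β] before /x/ (stop → fricative, matching a fricative) — only manner changes, and always toward the following segment.
No alternation appears in [θubpə]: there the adjacent consonants already agree in manner (/b/ and /p/ are both stops), so this form is consistent with the same rule.
Since the segment that changes precedes the conditioning segment, the assimilation is regressive.

regressive manner assimilation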